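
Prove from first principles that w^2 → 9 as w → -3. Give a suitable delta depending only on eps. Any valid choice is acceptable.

delta = min(1, eps/7)

Suppose eps > 0. We seek delta > 0 with 0 < |w + 3| < delta ⇒ |w^2 − 9| < eps.
Factor: w^2 − 9 = (w + 3)(w - 3), so |w^2 − 9| = |w + 3|·|w - 3|.
Impose delta ≤ 1 so that |w| < 4; then |w - 3| ≤ 7.
Hence |w^2 − 9| ≤ 7|w + 3|, which is < eps once |w + 3| < eps/7.
Take delta = min(1, eps/7). If 0 < |w + 3| < delta then both bounds hold and |w^2 − 9| ≤ 7|w + 3| < 7·(eps/7) = eps.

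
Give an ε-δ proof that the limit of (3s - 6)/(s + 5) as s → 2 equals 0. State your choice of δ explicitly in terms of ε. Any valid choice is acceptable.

δ = min(7/2, (7/6)ε)

Suppose ε > 0. We want δ > 0 with 0 < |s − 2| < δ ⇒ |(3s - 6)/(s + 5) − 0| < ε.
Combining over a common denominator, (3s - 6)/(s + 5) − 0 = [(3s - 6)·7 − 0·(s + 5)] / [7·(s + 5)] = 21(s − 2) / (7(s + 5)).
So |(3s - 6)/(s + 5) − 0| = 21|s − 2| / (7·|s + 5|).
Restrict δ ≤ 7/2. Then |s − 2| < 7/2 gives |s + 5| = |(s − 2) + 7| ≥ 7 − 7/2 = 7/2.
Hence |(3s - 6)/(s + 5) − 0| < 21|s − 2|/(7·(7/2)) = (6/7)|s − 2|, which is < ε once |s − 2| < (7/6)ε.
Take δ = min(7/2, (7/6)ε). Then 0 < |s − 2| < δ forces both bounds, so |(3s - 6)/(s + 5) − 0| < ε.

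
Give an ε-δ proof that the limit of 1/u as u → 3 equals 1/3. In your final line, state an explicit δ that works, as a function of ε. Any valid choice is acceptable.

δ = min(3/2, (9/2)ε)

Suppose ε > 0. We seek δ > 0 such that 0 < |u − 3| < δ implies |1/u − (1/3)| < ε.
|1/u − (1/3)| = |3 − u|/(3·|u|) = |u − 3|/(3|u|).
Require δ ≤ 3/2 so that |u| > 3 − 3/2 = 3/2, hence 3|u| > 9/2.
Then |1/u − (1/3)| < |u − 3|/(9/2), which is < ε when |u − 3| < (9/2)ε.
Take δ = min(3/2, (9/2)ε). Then 0 < |u − 3| < δ gives both |u − 3| < 3/2 and |u − 3| < (9/2)ε, so |1/u − (1/3)| < ε.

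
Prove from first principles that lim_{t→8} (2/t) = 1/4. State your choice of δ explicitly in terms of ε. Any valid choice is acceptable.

δ = min(4, 16ε)

Fix ε > 0. We seek δ > 0 such that 0 < |t − 8| < δ implies |2/t − (1/4)| < ε.
|2/t − (1/4)| = 2·|8 − t|/(8·|t|) = 2|t − 8|/(8|t|).
Restrict δ ≤ 4. Then |t − 8| < 4 gives |t| > 4, so 8|t| > 32.
Then |2/t − (1/4)| < 2|t − 8|/32, which is < ε when |t − 8| < 16ε.
Take δ = min(4, 16ε). Then 0 < |t − 8| < δ gives both |t − 8| < 4 and |t − 8| < 16ε, so |2/t − (1/4)| < ε.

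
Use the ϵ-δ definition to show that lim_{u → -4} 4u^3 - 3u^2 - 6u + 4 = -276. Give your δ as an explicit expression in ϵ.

δ = min(2, ϵ/328)

Let ϵ > 0 be given. We want δ > 0 such that 0 < |u + 4| < δ implies |(4u^3 - 3u^2 - 6u + 4) + 276| < ϵ.
(4u^3 - 3u^2 - 6u + 4) + 276 = 4u^3 - 3u^2 - 6u + 280 = (u + 4)(4u^2 - 19u + 70).
So |(4u^3 - 3u^2 - 6u + 4) + 276| = |u + 4|·|4u^2 - 19u + 70|.
Assume first that |u + 4| < 2, so |u| < 6. Then |4u^2 - 19u + 70| ≤ 4·6^2 + 19·6 + 70 = 328.
Hence |(4u^3 - 3u^2 - 6u + 4) + 276| ≤ 328|u + 4| < ϵ provided |u + 4| < ϵ/328.
Choosing δ = min(2, ϵ/328) ensures both conditions, hence |(4u^3 - 3u^2 - 6u + 4) + 276| < ϵ.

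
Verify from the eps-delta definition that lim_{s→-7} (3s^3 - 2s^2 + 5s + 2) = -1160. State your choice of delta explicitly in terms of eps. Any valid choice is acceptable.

Let eps > 0 be given. We want delta > 0 such that 0 < |s + 7| < delta implies |(3s^3 - 2s^2 + 5s + 2) + 1160| < eps.
(3s^3 - 2s^2 + 5s + 2) + 1160 = 3s^3 - 2s^2 + 5s + 1162 = (s + 7)(3s^2 - 23s + 166).
So |(3s^3 - 2s^2 + 5s + 2) + 1160| = |s + 7|·|3s^2 - 23s + 166|.
Assume first that |s + 7| < 1, so |s| < 8. Then |3s^2 - 23s + 166| ≤ 3·8^2 + 23·8 + 166 = 542.
Hence |(3s^3 - 2s^2 + 5s + 2) + 1160| ≤ 542|s + 7| < eps provided |s + 7| < eps/542.
Choosing delta = min(1, eps/542) ensures both conditions, hence |(3s^3 - 2s^2 + 5s + 2) + 1160| < eps.

delta = min(1, eps/542)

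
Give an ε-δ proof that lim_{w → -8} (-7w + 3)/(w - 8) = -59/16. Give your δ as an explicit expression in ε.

Fix ε > 0. We want δ > 0 with 0 < |w + 8| < δ ⇒ |(-7w + 3)/(w - 8) + 59/16| < ε.
Combining over a common denominator, (-7w + 3)/(w - 8) + 59/16 = [(-7w + 3)·(-16) − 59·(w - 8)] / [(-16)·(w - 8)] = 53(w + 8) / ((-16)(w - 8)).
So |(-7w + 3)/(w - 8) + 59/16| = 53|w + 8| / (16·|w − 8|).
Require δ ≤ 8, so |w − 8| ≥ |-16| − |w + 8| > 16 − 8 = 8.
Hence |(-7w + 3)/(w - 8) + 59/16| < 53|w + 8|/(16·8) = (53/128)|w + 8|, which is < ε once |w + 8| < (128/53)ε.
Take δ = min(8, (128/53)ε). Then 0 < |w + 8| < δ forces both bounds, so |(-7w + 3)/(w - 8) + 59/16| < ε.

δ = min(8, (128/53)ε)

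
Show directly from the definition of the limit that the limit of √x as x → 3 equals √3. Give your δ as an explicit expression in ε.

δ = min(3, √3·ε)

Suppose ε > 0. We want δ > 0 such that 0 < |x − 3| < δ implies |√x − √3| < ε.
Multiplying by the conjugate, |√x − √3| = |x − 3|/(√x + √3).
Restrict δ ≤ 3 so that |x − 3| < 3 forces x > 0, and then √x + √3 > √3.
Hence |√x − √3| < |x − 3|/√3, which is < ε once |x − 3| < √3·ε.
Take δ = min(3, √3·ε). If 0 < |x − 3| < δ then x > 0 and |√x − √3| < |x − 3|/√3 < ε.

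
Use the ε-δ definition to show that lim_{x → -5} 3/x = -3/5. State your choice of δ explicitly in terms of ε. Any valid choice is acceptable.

δ = min(5/2, (25/6)ε)

Fix ε > 0. We seek δ > 0 such that 0 < |x + 5| < δ implies |3/x + 3/5| < ε.
|3/x + 3/5| = 3·|-5 − x|/(5·|x|) = 3|x + 5|/(5|x|).
Restrict δ ≤ 5/2. Then |x + 5| < 5/2 gives |x| > 5/2, so 5|x| > 25/2.
Then |3/x + 3/5| < 3|x + 5|/(25/2), which is < ε when |x + 5| < (25/6)ε.
Take δ = min(5/2, (25/6)ε). Then 0 < |x + 5| < δ gives both |x + 5| < 5/2 and |x + 5| < (25/6)ε, so |3/x + 3/5| < ε.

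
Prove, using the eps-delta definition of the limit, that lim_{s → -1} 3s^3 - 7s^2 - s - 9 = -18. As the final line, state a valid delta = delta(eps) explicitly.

delta = min(2, eps/66)

Let eps > 0. We want delta > 0 such that 0 < |s + 1| < delta implies |(3s^3 - 7s^2 - s - 9) + 18| < eps.
(3s^3 - 7s^2 - s - 9) + 18 = 3s^3 - 7s^2 - s + 9 = (s + 1)(3s^2 - 10s + 9).
So |(3s^3 - 7s^2 - s - 9) + 18| = |s + 1|·|3s^2 - 10s + 9|.
Require delta ≤ 2. Then |s + 1| < 2 gives |s| < 3, and by the triangle inequality |3s^2 - 10s + 9| ≤ 3·3^2 + 10·3 + 9 = 66.
Hence |(3s^3 - 7s^2 - s - 9) + 18| ≤ 66|s + 1| < eps provided |s + 1| < eps/66.
Choosing delta = min(2, eps/66) ensures both conditions, hence |(3s^3 - 7s^2 - s - 9) + 18| < eps.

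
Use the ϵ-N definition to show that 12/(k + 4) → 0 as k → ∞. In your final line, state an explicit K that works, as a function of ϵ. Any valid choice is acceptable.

K = 12/ϵ

Suppose ϵ > 0. For k ≥ 1, |12/(k + 4) − 0| = 12/(k + 4) ≤ 12/k.
We need 12/k < ϵ, i.e. k > 12/ϵ.
Take K = 12/ϵ. If k > K then |12/(k + 4)| ≤ 12/k < ϵ.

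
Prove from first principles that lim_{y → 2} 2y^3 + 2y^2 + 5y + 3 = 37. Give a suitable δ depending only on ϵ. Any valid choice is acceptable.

Suppose ϵ > 0. We want δ > 0 such that 0 < |y − 2| < δ implies |(2y^3 + 2y^2 + 5y + 3) − 37| < ϵ.
(2y^3 + 2y^2 + 5y + 3) − 37 = 2y^3 + 2y^2 + 5y - 34 = (y − 2)(2y^2 + 6y + 17).
So |(2y^3 + 2y^2 + 5y + 3) − 37| = |y − 2|·|2y^2 + 6y + 17|.
Assume first that |y − 2| < 2, so |y| < 4. Then |2y^2 + 6y + 17| ≤ 2·4^2 + 6·4 + 17 = 73.
Hence |(2y^3 + 2y^2 + 5y + 3) − 37| ≤ 73|y − 2| < ϵ provided |y − 2| < ϵ/73.
Take δ = min(2, ϵ/73). Then 0 < |y − 2| < δ gives both |y − 2| < 2 and |y − 2| < ϵ/73, so |(2y^3 + 2y^2 + 5y + 3) − 37| < ϵ.

δ = min(2, ϵ/73)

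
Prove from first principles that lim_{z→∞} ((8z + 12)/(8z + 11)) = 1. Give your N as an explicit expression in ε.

Fix ε > 0. We seek N > 0 such that z > N implies |(8z + 12)/(8z + 11) − 1| < ε.
(8z + 12)/(8z + 11) − 1 = (8(8z + 12) − 8(8z + 11)) / (8(8z + 11)) = 8/(8(8z + 11)).
For z > 0 we have 8z + 11 > 8z, so |(8z + 12)/(8z + 11) − 1| = 8/(8(8z + 11)) < 8/(8·8z) = (1/8)/z.
Thus |(8z + 12)/(8z + 11) − 1| < ε whenever z > (1/8)/ε.
Take N = (1/8)/ε. If z > N then |(8z + 12)/(8z + 11) − 1| < (1/8)/z < ε.

N = (1/8)/ε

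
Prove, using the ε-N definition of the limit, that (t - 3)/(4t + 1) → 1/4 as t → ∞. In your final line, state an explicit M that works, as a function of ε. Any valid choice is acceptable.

Let ε > 0. We seek M > 0 such that t > M implies |(t - 3)/(4t + 1) − (1/4)| < ε.
(t - 3)/(4t + 1) − (1/4) = (4(t - 3) − (4t + 1)) / (4(4t + 1)) = -13/(4(4t + 1)).
For t > 0 we have 4t + 1 > 4t, so |(t - 3)/(4t + 1) − (1/4)| = 13/(4(4t + 1)) < 13/(4·4t) = (13/16)/t.
Thus |(t - 3)/(4t + 1) − (1/4)| < ε whenever t > (13/16)/ε.
Take M = (13/16)/ε. If t > M then |(t - 3)/(4t + 1) − (1/4)| < (13/16)/t < ε.

M = (13/16)/ε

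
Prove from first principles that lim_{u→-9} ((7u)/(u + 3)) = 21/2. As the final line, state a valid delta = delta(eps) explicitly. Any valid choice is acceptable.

Fix eps > 0. We want delta > 0 with 0 < |u + 9| < delta ⇒ |(7u)/(u + 3) − (21/2)| < eps.
Combining over a common denominator, (7u)/(u + 3) − (21/2) = [(7u)·(-6) − (-63)·(u + 3)] / [(-6)·(u + 3)] = 21(u + 9) / ((-6)(u + 3)).
So |(7u)/(u + 3) − (21/2)| = 21|u + 9| / (6·|u + 3|).
Restrict delta ≤ 3. Then |u + 9| < 3 gives |u + 3| = |(u + 9) + (-6)| ≥ 6 − 3 = 3.
Hence |(7u)/(u + 3) − (21/2)| < 21|u + 9|/(6·3) = (7/6)|u + 9|, which is < eps once |u + 9| < (6/7)eps.
Take delta = min(3, (6/7)eps). Then 0 < |u + 9| < delta forces both bounds, so |(7u)/(u + 3) − (21/2)| < eps.

delta = min(3, (6/7)eps)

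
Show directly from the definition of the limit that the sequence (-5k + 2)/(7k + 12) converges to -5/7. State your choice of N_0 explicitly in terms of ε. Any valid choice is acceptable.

Fix ε > 0. For k ≥ 1, |(-5k + 2)/(7k + 12) + 5/7| = |74|/(7(7k + 12)) = 74/(7(7k + 12)).
Since 7k + 12 ≥ 7k for k ≥ 1, this is ≤ 74/(7·7k) = (74/49)/k.
So |(-5k + 2)/(7k + 12) + 5/7| < ε whenever k > (74/49)/ε.
Take N_0 = (74/49)/ε. If k > N_0 then |(-5k + 2)/(7k + 12) + 5/7| ≤ (74/49)/k < ε.

N_0 = (74/49)/ε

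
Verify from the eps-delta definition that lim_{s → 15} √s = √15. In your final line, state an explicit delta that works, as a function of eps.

Suppose eps > 0. We want delta > 0 such that 0 < |s − 15| < delta implies |√s − √15| < eps.
Multiplying by the conjugate, |√s − √15| = |s − 15|/(√s + √15).
Restrict delta ≤ 15 so that |s − 15| < 15 forces s > 0, and then √s + √15 > √15.
Hence |√s − √15| < |s − 15|/√15, which is < eps once |s − 15| < √15·eps.
Take delta = min(15, √15·eps). If 0 < |s − 15| < delta then s > 0 and |√s − √15| < |s − 15|/√15 < eps.

delta = min(15, √15·eps)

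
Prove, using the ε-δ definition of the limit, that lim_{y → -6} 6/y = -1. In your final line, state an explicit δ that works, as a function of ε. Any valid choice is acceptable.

Suppose ε > 0. We seek δ > 0 such that 0 < |y + 6| < δ implies |6/y + 1| < ε.
|6/y + 1| = 6·|-6 − y|/(6·|y|) = 6|y + 6|/(6|y|).
Require δ ≤ 3 so that |y| > 6 − 3 = 3, hence 6|y| > 18.
Then |6/y + 1| < 6|y + 6|/18, which is < ε when |y + 6| < 3ε.
Take δ = min(3, 3ε). Then 0 < |y + 6| < δ gives both |y + 6| < 3 and |y + 6| < 3ε, so |6/y + 1| < ε.

δ = min(3, 3ε)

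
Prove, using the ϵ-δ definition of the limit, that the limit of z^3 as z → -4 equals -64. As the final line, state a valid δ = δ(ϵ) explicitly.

Suppose ϵ > 0. We seek δ > 0 with 0 < |z + 4| < δ ⇒ |z^3 + 64| < ϵ.
Factor: z^3 + 64 = (z + 4)(z^2 - 4z + 16), so |z^3 + 64| = |z + 4|·|z^2 - 4z + 16|.
Restrict δ ≤ 2. Then |z + 4| < 2 gives |z| < 6, so by the triangle inequality |z^2 - 4z + 16| ≤ 6^2 + 4·6 + 16 = 76.
Hence |z^3 + 64| ≤ 76|z + 4|, which is < ϵ once |z + 4| < ϵ/76.
Take δ = min(2, ϵ/76). If 0 < |z + 4| < δ then both bounds hold and |z^3 + 64| ≤ 76|z + 4| < 76·(ϵ/76) = ϵ.

δ = min(2, ϵ/76)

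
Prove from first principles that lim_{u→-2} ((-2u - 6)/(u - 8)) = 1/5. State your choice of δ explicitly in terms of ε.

δ = min(5, (25/11)ε)

Suppose ε > 0. We want δ > 0 with 0 < |u + 2| < δ ⇒ |(-2u - 6)/(u - 8) − (1/5)| < ε.
Combining over a common denominator, (-2u - 6)/(u - 8) − (1/5) = [(-2u - 6)·(-10) − (-2)·(u - 8)] / [(-10)·(u - 8)] = 22(u + 2) / ((-10)(u - 8)).
So |(-2u - 6)/(u - 8) − (1/5)| = 22|u + 2| / (10·|u − 8|).
Require δ ≤ 5, so |u − 8| ≥ |-10| − |u + 2| > 10 − 5 = 5.
Hence |(-2u - 6)/(u - 8) − (1/5)| < 22|u + 2|/(10·5) = (11/25)|u + 2|, which is < ε once |u + 2| < (25/11)ε.
Take δ = min(5, (25/11)ε). Then 0 < |u + 2| < δ forces both bounds, so |(-2u - 6)/(u - 8) − (1/5)| < ε.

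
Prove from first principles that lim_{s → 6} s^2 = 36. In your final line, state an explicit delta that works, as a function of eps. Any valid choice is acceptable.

Suppose eps > 0. We seek delta > 0 with 0 < |s − 6| < delta ⇒ |s^2 − 36| < eps.
Factor: s^2 − 36 = (s − 6)(s + 6), so |s^2 − 36| = |s − 6|·|s + 6|.
Impose delta ≤ 1 so that |s| < 7; then |s + 6| ≤ 13.
Hence |s^2 − 36| ≤ 13|s − 6|, which is < eps once |s − 6| < eps/13.
Take delta = min(1, eps/13). If 0 < |s − 6| < delta then both bounds hold and |s^2 − 36| ≤ 13|s − 6| < 13·(eps/13) = eps.

delta = min(1, eps/13)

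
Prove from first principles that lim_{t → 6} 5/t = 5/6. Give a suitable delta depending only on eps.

Fix eps > 0. We seek delta > 0 such that 0 < |t − 6| < delta implies |5/t − (5/6)| < eps.
|5/t − (5/6)| = 5·|6 − t|/(6·|t|) = 5|t − 6|/(6|t|).
Require delta ≤ 3 so that |t| > 6 − 3 = 3, hence 6|t| > 18.
Then |5/t − (5/6)| < 5|t − 6|/18, which is < eps when |t − 6| < (18/5)eps.
Take delta = min(3, (18/5)eps). Then 0 < |t − 6| < delta gives both |t − 6| < 3 and |t − 6| < (18/5)eps, so |5/t − (5/6)| < eps.

delta = min(3, (18/5)eps)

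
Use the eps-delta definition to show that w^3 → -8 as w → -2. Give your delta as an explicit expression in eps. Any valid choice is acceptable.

Let eps > 0. We seek delta > 0 with 0 < |w + 2| < delta ⇒ |w^3 + 8| < eps.
Factor: w^3 + 8 = (w + 2)(w^2 - 2w + 4), so |w^3 + 8| = |w + 2|·|w^2 - 2w + 4|.
Impose delta ≤ 1 so that |w| < 3; then |w^2 - 2w + 4| ≤ 19.
Hence |w^3 + 8| ≤ 19|w + 2|, which is < eps once |w + 2| < eps/19.
Take delta = min(1, eps/19). If 0 < |w + 2| < delta then both bounds hold and |w^3 + 8| ≤ 19|w + 2| < 19·(eps/19) = eps.

delta = min(1, eps/19)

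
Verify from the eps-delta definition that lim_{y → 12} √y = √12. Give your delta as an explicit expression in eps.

delta = min(12, √12·eps)

Suppose eps > 0. We want delta > 0 such that 0 < |y − 12| < delta implies |√y − √12| < eps.
Rationalise: √y − √12 = (y − 12)/(√y + √12), so |√y − √12| = |y − 12|/(√y + √12).
Restrict delta ≤ 12 so that |y − 12| < 12 forces y > 0, and then √y + √12 > √12.
Hence |√y − √12| < |y − 12|/√12, which is < eps once |y − 12| < √12·eps.
Take delta = min(12, √12·eps). If 0 < |y − 12| < delta then y > 0 and |√y − √12| < |y − 12|/√12 < eps.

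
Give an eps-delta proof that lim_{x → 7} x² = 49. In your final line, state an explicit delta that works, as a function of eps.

Fix eps > 0. We seek delta > 0 with 0 < |x − 7| < delta ⇒ |x² − 49| < eps.
Factor: x² − 49 = (x − 7)(x + 7), so |x² − 49| = |x − 7|·|x + 7|.
Restrict delta ≤ 2. Then |x − 7| < 2 gives |x| < 9, so by the triangle inequality |x + 7| ≤ 9 + 7 = 16.
Hence |x² − 49| ≤ 16|x − 7|, which is < eps once |x − 7| < eps/16.
Take delta = min(2, eps/16). If 0 < |x − 7| < delta then both bounds hold and |x² − 49| ≤ 16|x − 7| < 16·(eps/16) = eps.

delta = min(2, eps/16)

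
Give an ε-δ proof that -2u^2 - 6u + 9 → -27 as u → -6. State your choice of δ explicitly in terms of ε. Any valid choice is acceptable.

δ = min(2, ε/22)

Suppose ε > 0. We want δ > 0 such that 0 < |u + 6| < δ implies |(-2u^2 - 6u + 9) + 27| < ε.
(-2u^2 - 6u + 9) + 27 = -2u^2 - 6u + 36 = (u + 6)(-2u + 6).
So |(-2u^2 - 6u + 9) + 27| = |u + 6|·|-2u + 6|.
Require δ ≤ 2. Then |u + 6| < 2 gives |u| < 8, and by the triangle inequality |-2u + 6| ≤ 2·8 + 6 = 22.
Hence |(-2u^2 - 6u + 9) + 27| ≤ 22|u + 6| < ε provided |u + 6| < ε/22.
Take δ = min(2, ε/22). Then 0 < |u + 6| < δ gives both |u + 6| < 2 and |u + 6| < ε/22, so |(-2u^2 - 6u + 9) + 27| < ε.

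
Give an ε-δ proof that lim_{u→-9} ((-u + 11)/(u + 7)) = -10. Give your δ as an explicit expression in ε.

Suppose ε > 0. We want δ > 0 with 0 < |u + 9| < δ ⇒ |(-u + 11)/(u + 7) + 10| < ε.
Combining over a common denominator, (-u + 11)/(u + 7) + 10 = [(-u + 11)·(-2) − 20·(u + 7)] / [(-2)·(u + 7)] = -18(u + 9) / ((-2)(u + 7)).
So |(-u + 11)/(u + 7) + 10| = 18|u + 9| / (2·|u + 7|).
Require δ ≤ 1, so |u + 7| ≥ |-2| − |u + 9| > 2 − 1 = 1.
Hence |(-u + 11)/(u + 7) + 10| < 18|u + 9|/(2·1) = 9|u + 9|, which is < ε once |u + 9| < (1/9)ε.
Take δ = min(1, (1/9)ε). Then 0 < |u + 9| < δ forces both bounds, so |(-u + 11)/(u + 7) + 10| < ε.

δ = min(1, (1/9)ε)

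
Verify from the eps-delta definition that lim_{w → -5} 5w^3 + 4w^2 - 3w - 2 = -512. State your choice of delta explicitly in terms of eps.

Fix eps > 0. We want delta > 0 such that 0 < |w + 5| < delta implies |(5w^3 + 4w^2 - 3w - 2) + 512| < eps.
(5w^3 + 4w^2 - 3w - 2) + 512 = 5w^3 + 4w^2 - 3w + 510 = (w + 5)(5w^2 - 21w + 102).
So |(5w^3 + 4w^2 - 3w - 2) + 512| = |w + 5|·|5w^2 - 21w + 102|.
Require delta ≤ 1. Then |w + 5| < 1 gives |w| < 6, and by the triangle inequality |5w^2 - 21w + 102| ≤ 5·6^2 + 21·6 + 102 = 408.
Hence |(5w^3 + 4w^2 - 3w - 2) + 512| ≤ 408|w + 5| < eps provided |w + 5| < eps/408.
Choosing delta = min(1, eps/408) ensures both conditions, hence |(5w^3 + 4w^2 - 3w - 2) + 512| < eps.

delta = min(1, eps/408)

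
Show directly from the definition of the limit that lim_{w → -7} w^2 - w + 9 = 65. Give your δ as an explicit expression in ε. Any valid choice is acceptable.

Let ε > 0. We want δ > 0 such that 0 < |w + 7| < δ implies |(w^2 - w + 9) − 65| < ε.
(w^2 - w + 9) − 65 = w^2 - w - 56 = (w + 7)(w - 8).
So |(w^2 - w + 9) − 65| = |w + 7|·|w - 8|.
Assume first that |w + 7| < 1, so |w| < 8. Then |w - 8| ≤ 8 + 8 = 16.
Hence |(w^2 - w + 9) − 65| ≤ 16|w + 7| < ε provided |w + 7| < ε/16.
Choosing δ = min(1, ε/16) ensures both conditions, hence |(w^2 - w + 9) − 65| < ε.

δ = min(1, ε/16)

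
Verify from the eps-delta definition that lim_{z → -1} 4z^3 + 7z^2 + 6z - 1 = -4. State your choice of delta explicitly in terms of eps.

delta = min(2, eps/48)

Let eps > 0. We want delta > 0 such that 0 < |z + 1| < delta implies |(4z^3 + 7z^2 + 6z - 1) + 4| < eps.
(4z^3 + 7z^2 + 6z - 1) + 4 = 4z^3 + 7z^2 + 6z + 3 = (z + 1)(4z^2 + 3z + 3).
So |(4z^3 + 7z^2 + 6z - 1) + 4| = |z + 1|·|4z^2 + 3z + 3|.
Assume first that |z + 1| < 2, so |z| < 3. Then |4z^2 + 3z + 3| ≤ 4·3^2 + 3·3 + 3 = 48.
Hence |(4z^3 + 7z^2 + 6z - 1) + 4| ≤ 48|z + 1| < eps provided |z + 1| < eps/48.
Take delta = min(2, eps/48). Then 0 < |z + 1| < delta gives both |z + 1| < 2 and |z + 1| < eps/48, so |(4z^3 + 7z^2 + 6z - 1) + 4| < eps.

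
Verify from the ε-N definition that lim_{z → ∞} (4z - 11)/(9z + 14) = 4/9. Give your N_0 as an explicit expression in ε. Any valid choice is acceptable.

Let ε > 0. We seek N_0 > 0 such that z > N_0 implies |(4z - 11)/(9z + 14) − (4/9)| < ε.
(4z - 11)/(9z + 14) − (4/9) = (9(4z - 11) − 4(9z + 14)) / (9(9z + 14)) = -155/(9(9z + 14)).
For z > 0 we have 9z + 14 > 9z, so |(4z - 11)/(9z + 14) − (4/9)| = 155/(9(9z + 14)) < 155/(9·9z) = (155/81)/z.
Thus |(4z - 11)/(9z + 14) − (4/9)| < ε whenever z > (155/81)/ε.
Take N_0 = (155/81)/ε. If z > N_0 then |(4z - 11)/(9z + 14) − (4/9)| < (155/81)/z < ε.

N_0 = (155/81)/ε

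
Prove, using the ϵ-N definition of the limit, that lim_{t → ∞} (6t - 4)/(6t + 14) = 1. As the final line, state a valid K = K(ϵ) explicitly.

K = 3/ϵ

Let ϵ > 0. We seek K > 0 such that t > K implies |(6t - 4)/(6t + 14) − 1| < ϵ.
(6t - 4)/(6t + 14) − 1 = (6(6t - 4) − 6(6t + 14)) / (6(6t + 14)) = -108/(6(6t + 14)).
For t > 0 we have 6t + 14 > 6t, so |(6t - 4)/(6t + 14) − 1| = 108/(6(6t + 14)) < 108/(6·6t) = 3/t.
Thus |(6t - 4)/(6t + 14) − 1| < ϵ whenever t > 3/ϵ.
Take K = 3/ϵ. If t > K then |(6t - 4)/(6t + 14) − 1| < 3/t < ϵ.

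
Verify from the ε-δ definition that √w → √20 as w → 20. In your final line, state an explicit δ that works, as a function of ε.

Let ε > 0 be given. We want δ > 0 such that 0 < |w − 20| < δ implies |√w − √20| < ε.
Multiplying by the conjugate, |√w − √20| = |w − 20|/(√w + √20).
Restrict δ ≤ 20 so that |w − 20| < 20 forces w > 0, and then √w + √20 > √20.
Hence |√w − √20| < |w − 20|/√20, which is < ε once |w − 20| < √20·ε.
Take δ = min(20, √20·ε). If 0 < |w − 20| < δ then w > 0 and |√w − √20| < |w − 20|/√20 < ε.

δ = min(20, √20·ε)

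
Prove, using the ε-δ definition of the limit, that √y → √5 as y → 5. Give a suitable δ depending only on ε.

Let ε > 0. We want δ > 0 such that 0 < |y − 5| < δ implies |√y − √5| < ε.
Multiplying by the conjugate, |√y − √5| = |y − 5|/(√y + √5).
Restrict δ ≤ 5 so that |y − 5| < 5 forces y > 0, and then √y + √5 > √5.
Hence |√y − √5| < |y − 5|/√5, which is < ε once |y − 5| < √5·ε.
Take δ = min(5, √5·ε). If 0 < |y − 5| < δ then y > 0 and |√y − √5| < |y − 5|/√5 < ε.

δ = min(5, √5·ε)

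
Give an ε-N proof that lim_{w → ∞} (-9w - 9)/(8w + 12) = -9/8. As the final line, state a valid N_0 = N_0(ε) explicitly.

N_0 = (9/16)/ε

Let ε > 0 be given. We seek N_0 > 0 such that w > N_0 implies |(-9w - 9)/(8w + 12) + 9/8| < ε.
(-9w - 9)/(8w + 12) + 9/8 = (8(-9w - 9) − (-9)(8w + 12)) / (8(8w + 12)) = 36/(8(8w + 12)).
For w > 0 we have 8w + 12 > 8w, so |(-9w - 9)/(8w + 12) + 9/8| = 36/(8(8w + 12)) < 36/(8·8w) = (9/16)/w.
Thus |(-9w - 9)/(8w + 12) + 9/8| < ε whenever w > (9/16)/ε.
Take N_0 = (9/16)/ε. If w > N_0 then |(-9w - 9)/(8w + 12) + 9/8| < (9/16)/w < ε.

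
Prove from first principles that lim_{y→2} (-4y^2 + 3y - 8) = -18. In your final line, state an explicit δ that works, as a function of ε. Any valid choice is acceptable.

Fix ε > 0. We want δ > 0 such that 0 < |y − 2| < δ implies |(-4y^2 + 3y - 8) + 18| < ε.
(-4y^2 + 3y - 8) + 18 = -4y^2 + 3y + 10 = (y − 2)(-4y - 5).
So |(-4y^2 + 3y - 8) + 18| = |y − 2|·|-4y - 5|.
Assume first that |y − 2| < 1, so |y| < 3. Then |-4y - 5| ≤ 4·3 + 5 = 17.
Hence |(-4y^2 + 3y - 8) + 18| ≤ 17|y − 2| < ε provided |y − 2| < ε/17.
Choosing δ = min(1, ε/17) ensures both conditions, hence |(-4y^2 + 3y - 8) + 18| < ε.

δ = min(1, ε/17)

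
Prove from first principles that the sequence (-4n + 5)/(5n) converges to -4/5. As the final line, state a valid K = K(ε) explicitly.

K = 1/ε

Let ε > 0. For n ≥ 1, |(-4n + 5)/(5n) + 4/5| = |25|/(5(5n)) = 25/(5(5n)).
Since 5n ≥ 5n for n ≥ 1, this is ≤ 25/(5·5n) = 1/n.
So |(-4n + 5)/(5n) + 4/5| < ε whenever n > 1/ε.
Take K = 1/ε. If n > K then |(-4n + 5)/(5n) + 4/5| ≤ 1/n < ε.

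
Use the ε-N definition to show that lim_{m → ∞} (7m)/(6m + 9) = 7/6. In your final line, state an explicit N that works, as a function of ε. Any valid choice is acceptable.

N = (7/4)/ε

Suppose ε > 0. For m ≥ 1, |(7m)/(6m + 9) − (7/6)| = |-63|/(6(6m + 9)) = 63/(6(6m + 9)).
Since 6m + 9 ≥ 6m for m ≥ 1, this is ≤ 63/(6·6m) = (7/4)/m.
So |(7m)/(6m + 9) − (7/6)| < ε whenever m > (7/4)/ε.
Take N = (7/4)/ε. If m > N then |(7m)/(6m + 9) − (7/6)| ≤ (7/4)/m < ε.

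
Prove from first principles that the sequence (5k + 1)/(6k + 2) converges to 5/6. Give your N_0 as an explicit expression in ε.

Let ε > 0 be given. For k ≥ 1, |(5k + 1)/(6k + 2) − (5/6)| = |-4|/(6(6k + 2)) = 4/(6(6k + 2)).
Since 6k + 2 ≥ 6k for k ≥ 1, this is ≤ 4/(6·6k) = (1/9)/k.
So |(5k + 1)/(6k + 2) − (5/6)| < ε whenever k > (1/9)/ε.
Take N_0 = (1/9)/ε. If k > N_0 then |(5k + 1)/(6k + 2) − (5/6)| ≤ (1/9)/k < ε.

N_0 = (1/9)/ε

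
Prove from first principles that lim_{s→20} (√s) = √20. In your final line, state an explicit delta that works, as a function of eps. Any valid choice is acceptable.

Let eps > 0 be given. We want delta > 0 such that 0 < |s − 20| < delta implies |√s − √20| < eps.
Rationalise: √s − √20 = (s − 20)/(√s + √20), so |√s − √20| = |s − 20|/(√s + √20).
Restrict delta ≤ 20 so that |s − 20| < 20 forces s > 0, and then √s + √20 > √20.
Hence |√s − √20| < |s − 20|/√20, which is < eps once |s − 20| < √20·eps.
Take delta = min(20, √20·eps). If 0 < |s − 20| < delta then s > 0 and |√s − √20| < |s − 20|/√20 < eps.

delta = min(20, √20·eps)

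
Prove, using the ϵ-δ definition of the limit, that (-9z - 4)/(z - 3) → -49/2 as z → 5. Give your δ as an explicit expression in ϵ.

δ = min(1, (2/31)ϵ)

Fix ϵ > 0. We want δ > 0 with 0 < |z − 5| < δ ⇒ |(-9z - 4)/(z - 3) + 49/2| < ϵ.
Combining over a common denominator, (-9z - 4)/(z - 3) + 49/2 = [(-9z - 4)·2 − (-49)·(z - 3)] / [2·(z - 3)] = 31(z − 5) / (2(z - 3)).
So |(-9z - 4)/(z - 3) + 49/2| = 31|z − 5| / (2·|z − 3|).
Restrict δ ≤ 1. Then |z − 5| < 1 gives |z − 3| = |(z − 5) + 2| ≥ 2 − 1 = 1.
Hence |(-9z - 4)/(z - 3) + 49/2| < 31|z − 5|/(2·1) = (31/2)|z − 5|, which is < ϵ once |z − 5| < (2/31)ϵ.
Take δ = min(1, (2/31)ϵ). Then 0 < |z − 5| < δ forces both bounds, so |(-9z - 4)/(z - 3) + 49/2| < ϵ.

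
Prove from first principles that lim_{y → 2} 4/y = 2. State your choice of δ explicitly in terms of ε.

Let ε > 0. We seek δ > 0 such that 0 < |y − 2| < δ implies |4/y − 2| < ε.
|4/y − 2| = 4·|2 − y|/(2·|y|) = 4|y − 2|/(2|y|).
Restrict δ ≤ 1. Then |y − 2| < 1 gives |y| > 1, so 2|y| > 2.
Then |4/y − 2| < 4|y − 2|/2, which is < ε when |y − 2| < (1/2)ε.
Take δ = min(1, (1/2)ε). Then 0 < |y − 2| < δ gives both |y − 2| < 1 and |y − 2| < (1/2)ε, so |4/y − 2| < ε.

δ = min(1, (1/2)ε)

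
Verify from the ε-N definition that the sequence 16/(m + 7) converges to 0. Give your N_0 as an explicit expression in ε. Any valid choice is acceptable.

Fix ε > 0. For m ≥ 1, |16/(m + 7) − 0| = 16/(m + 7) ≤ 16/m.
We need 16/m < ε, i.e. m > 16/ε.
Take N_0 = 16/ε. If m > N_0 then |16/(m + 7)| ≤ 16/m < ε.

N_0 = 16/ε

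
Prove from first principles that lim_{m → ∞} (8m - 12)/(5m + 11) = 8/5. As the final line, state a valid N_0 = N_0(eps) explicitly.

Fix eps > 0. For m ≥ 1, |(8m - 12)/(5m + 11) − (8/5)| = |-148|/(5(5m + 11)) = 148/(5(5m + 11)).
Since 5m + 11 ≥ 5m for m ≥ 1, this is ≤ 148/(5·5m) = (148/25)/m.
So |(8m - 12)/(5m + 11) − (8/5)| < eps whenever m > (148/25)/eps.
Take N_0 = (148/25)/eps. If m > N_0 then |(8m - 12)/(5m + 11) − (8/5)| ≤ (148/25)/m < eps.

N_0 = (148/25)/eps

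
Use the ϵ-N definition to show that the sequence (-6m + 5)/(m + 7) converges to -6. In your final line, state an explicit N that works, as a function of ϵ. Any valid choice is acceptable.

Fix ϵ > 0. For m ≥ 1, |(-6m + 5)/(m + 7) + 6| = |47|/((m + 7)) = 47/((m + 7)).
Since m + 7 ≥ m for m ≥ 1, this is ≤ 47/(m) = 47/m.
So |(-6m + 5)/(m + 7) + 6| < ϵ whenever m > 47/ϵ.
Take N = 47/ϵ. If m > N then |(-6m + 5)/(m + 7) + 6| ≤ 47/m < ϵ.

N = 47/ϵ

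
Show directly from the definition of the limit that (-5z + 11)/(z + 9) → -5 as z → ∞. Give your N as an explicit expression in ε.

Let ε > 0. We seek N > 0 such that z > N implies |(-5z + 11)/(z + 9) + 5| < ε.
(-5z + 11)/(z + 9) + 5 = ((-5z + 11) − (-5)(z + 9)) / ((z + 9)) = 56/((z + 9)).
For z > 0 we have z + 9 > z, so |(-5z + 11)/(z + 9) + 5| = 56/((z + 9)) < 56/(z) = 56/z.
Thus |(-5z + 11)/(z + 9) + 5| < ε whenever z > 56/ε.
Take N = 56/ε. If z > N then |(-5z + 11)/(z + 9) + 5| < 56/z < ε.

N = 56/ε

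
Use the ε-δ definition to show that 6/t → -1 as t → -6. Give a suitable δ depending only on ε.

δ = min(3, 3ε)

Suppose ε > 0. We seek δ > 0 such that 0 < |t + 6| < δ implies |6/t + 1| < ε.
|6/t + 1| = 6·|-6 − t|/(6·|t|) = 6|t + 6|/(6|t|).
Require δ ≤ 3 so that |t| > 6 − 3 = 3, hence 6|t| > 18.
Then |6/t + 1| < 6|t + 6|/18, which is < ε when |t + 6| < 3ε.
Take δ = min(3, 3ε). Then 0 < |t + 6| < δ gives both |t + 6| < 3 and |t + 6| < 3ε, so |6/t + 1| < ε.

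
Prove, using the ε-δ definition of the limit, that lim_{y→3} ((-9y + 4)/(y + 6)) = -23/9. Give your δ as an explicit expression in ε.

δ = min(9/2, (81/116)ε)

Let ε > 0. We want δ > 0 with 0 < |y − 3| < δ ⇒ |(-9y + 4)/(y + 6) + 23/9| < ε.
Combining over a common denominator, (-9y + 4)/(y + 6) + 23/9 = [(-9y + 4)·9 − (-23)·(y + 6)] / [9·(y + 6)] = -58(y − 3) / (9(y + 6)).
So |(-9y + 4)/(y + 6) + 23/9| = 58|y − 3| / (9·|y + 6|).
Require δ ≤ 9/2, so |y + 6| ≥ |9| − |y − 3| > 9 − 9/2 = 9/2.
Hence |(-9y + 4)/(y + 6) + 23/9| < 58|y − 3|/(9·(9/2)) = (116/81)|y − 3|, which is < ε once |y − 3| < (81/116)ε.
Take δ = min(9/2, (81/116)ε). Then 0 < |y − 3| < δ forces both bounds, so |(-9y + 4)/(y + 6) + 23/9| < ε.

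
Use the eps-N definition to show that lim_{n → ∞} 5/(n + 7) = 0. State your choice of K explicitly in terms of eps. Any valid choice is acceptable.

K = 5/eps

Let eps > 0. For n ≥ 1, |5/(n + 7) − 0| = 5/(n + 7) ≤ 5/n.
We need 5/n < eps, i.e. n > 5/eps.
Take K = 5/eps. If n > K then |5/(n + 7)| ≤ 5/n < eps.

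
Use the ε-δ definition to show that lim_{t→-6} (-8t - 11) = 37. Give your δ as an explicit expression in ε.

Fix ε > 0. We need δ > 0 so that 0 < |t + 6| < δ implies |(-8t - 11) − 37| < ε.
|(-8t - 11) − 37| = |-8t - 48| = 8|t + 6|.
So 8|t + 6| < ε exactly when |t + 6| < ε/8.
Choosing δ = ε/8 gives |(-8t - 11) − 37| = 8|t + 6| < ε whenever |t + 6| < δ.

δ = ε/8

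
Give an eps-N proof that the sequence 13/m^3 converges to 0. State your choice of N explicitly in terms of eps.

N = (13/eps)^{1/3}

Suppose eps > 0. For m ≥ 1, |13/m^3 − 0| = 13/m^3.
13/m^3 < eps ⇔ m^3 > 13/eps ⇔ m > (13/eps)^{1/3}.
Take N = (13/eps)^{1/3}. Then m > N implies 13/m^3 < eps.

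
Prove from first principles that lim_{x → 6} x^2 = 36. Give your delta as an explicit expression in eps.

delta = min(1, eps/13)

Let eps > 0 be given. We seek delta > 0 with 0 < |x − 6| < delta ⇒ |x^2 − 36| < eps.
Factor: x^2 − 36 = (x − 6)(x + 6), so |x^2 − 36| = |x − 6|·|x + 6|.
Impose delta ≤ 1 so that |x| < 7; then |x + 6| ≤ 13.
Hence |x^2 − 36| ≤ 13|x − 6|, which is < eps once |x − 6| < eps/13.
Take delta = min(1, eps/13). If 0 < |x − 6| < delta then both bounds hold and |x^2 − 36| ≤ 13|x − 6| < 13·(eps/13) = eps.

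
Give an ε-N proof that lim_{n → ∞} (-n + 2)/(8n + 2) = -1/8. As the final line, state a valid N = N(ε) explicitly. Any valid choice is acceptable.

N = (9/32)/ε

Suppose ε > 0. For n ≥ 1, |(-n + 2)/(8n + 2) + 1/8| = |18|/(8(8n + 2)) = 18/(8(8n + 2)).
Since 8n + 2 ≥ 8n for n ≥ 1, this is ≤ 18/(8·8n) = (9/32)/n.
So |(-n + 2)/(8n + 2) + 1/8| < ε whenever n > (9/32)/ε.
Take N = (9/32)/ε. If n > N then |(-n + 2)/(8n + 2) + 1/8| ≤ (9/32)/n < ε.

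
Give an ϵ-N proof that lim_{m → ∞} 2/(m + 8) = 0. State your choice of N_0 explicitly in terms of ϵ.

Let ϵ > 0 be given. For m ≥ 1, |2/(m + 8) − 0| = 2/(m + 8) ≤ 2/m.
We need 2/m < ϵ, i.e. m > 2/ϵ.
Take N_0 = 2/ϵ. If m > N_0 then |2/(m + 8)| ≤ 2/m < ϵ.

N_0 = 2/ϵ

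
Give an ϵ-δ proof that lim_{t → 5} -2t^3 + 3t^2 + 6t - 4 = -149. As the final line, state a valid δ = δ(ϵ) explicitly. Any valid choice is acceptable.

δ = min(2, ϵ/176)

Let ϵ > 0 be given. We want δ > 0 such that 0 < |t − 5| < δ implies |(-2t^3 + 3t^2 + 6t - 4) + 149| < ϵ.
(-2t^3 + 3t^2 + 6t - 4) + 149 = -2t^3 + 3t^2 + 6t + 145 = (t − 5)(-2t^2 - 7t - 29).
So |(-2t^3 + 3t^2 + 6t - 4) + 149| = |t − 5|·|-2t^2 - 7t - 29|.
Assume first that |t − 5| < 2, so |t| < 7. Then |-2t^2 - 7t - 29| ≤ 2·7^2 + 7·7 + 29 = 176.
Hence |(-2t^3 + 3t^2 + 6t - 4) + 149| ≤ 176|t − 5| < ϵ provided |t − 5| < ϵ/176.
Choosing δ = min(2, ϵ/176) ensures both conditions, hence |(-2t^3 + 3t^2 + 6t - 4) + 149| < ϵ.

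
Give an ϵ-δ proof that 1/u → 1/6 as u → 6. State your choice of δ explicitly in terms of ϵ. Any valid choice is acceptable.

δ = min(3, 18ϵ)

Fix ϵ > 0. We seek δ > 0 such that 0 < |u − 6| < δ implies |1/u − (1/6)| < ϵ.
|1/u − (1/6)| = |6 − u|/(6·|u|) = |u − 6|/(6|u|).
Restrict δ ≤ 3. Then |u − 6| < 3 gives |u| > 3, so 6|u| > 18.
Then |1/u − (1/6)| < |u − 6|/18, which is < ϵ when |u − 6| < 18ϵ.
Take δ = min(3, 18ϵ). Then 0 < |u − 6| < δ gives both |u − 6| < 3 and |u − 6| < 18ϵ, so |1/u − (1/6)| < ϵ.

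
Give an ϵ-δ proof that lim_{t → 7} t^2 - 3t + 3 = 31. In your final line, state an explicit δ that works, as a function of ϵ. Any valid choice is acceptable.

Let ϵ > 0 be given. We want δ > 0 such that 0 < |t − 7| < δ implies |(t^2 - 3t + 3) − 31| < ϵ.
(t^2 - 3t + 3) − 31 = t^2 - 3t - 28 = (t − 7)(t + 4).
So |(t^2 - 3t + 3) − 31| = |t − 7|·|t + 4|.
Require δ ≤ 1. Then |t − 7| < 1 gives |t| < 8, and by the triangle inequality |t + 4| ≤ 8 + 4 = 12.
Hence |(t^2 - 3t + 3) − 31| ≤ 12|t − 7| < ϵ provided |t − 7| < ϵ/12.
Choosing δ = min(1, ϵ/12) ensures both conditions, hence |(t^2 - 3t + 3) − 31| < ϵ.

δ = min(1, ϵ/12)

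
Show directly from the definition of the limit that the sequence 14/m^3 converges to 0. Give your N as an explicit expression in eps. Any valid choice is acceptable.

N = (14/eps)^{1/3}

Let eps > 0. For m ≥ 1, |14/m^3 − 0| = 14/m^3.
14/m^3 < eps ⇔ m^3 > 14/eps ⇔ m > (14/eps)^{1/3}.
Take N = (14/eps)^{1/3}. Then m > N implies 14/m^3 < eps.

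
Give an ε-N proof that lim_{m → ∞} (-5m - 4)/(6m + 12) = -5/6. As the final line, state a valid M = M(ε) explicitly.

Let ε > 0. For m ≥ 1, |(-5m - 4)/(6m + 12) + 5/6| = |36|/(6(6m + 12)) = 36/(6(6m + 12)).
Since 6m + 12 ≥ 6m for m ≥ 1, this is ≤ 36/(6·6m) = 1/m.
So |(-5m - 4)/(6m + 12) + 5/6| < ε whenever m > 1/ε.
Take M = 1/ε. If m > M then |(-5m - 4)/(6m + 12) + 5/6| ≤ 1/m < ε.

M = 1/ε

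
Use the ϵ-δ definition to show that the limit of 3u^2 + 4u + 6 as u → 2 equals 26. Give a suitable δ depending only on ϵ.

δ = min(1, ϵ/19)

Suppose ϵ > 0. We want δ > 0 such that 0 < |u − 2| < δ implies |(3u^2 + 4u + 6) − 26| < ϵ.
(3u^2 + 4u + 6) − 26 = 3u^2 + 4u - 20 = (u − 2)(3u + 10).
So |(3u^2 + 4u + 6) − 26| = |u − 2|·|3u + 10|.
Assume first that |u − 2| < 1, so |u| < 3. Then |3u + 10| ≤ 3·3 + 10 = 19.
Hence |(3u^2 + 4u + 6) − 26| ≤ 19|u − 2| < ϵ provided |u − 2| < ϵ/19.
Choosing δ = min(1, ϵ/19) ensures both conditions, hence |(3u^2 + 4u + 6) − 26| < ϵ.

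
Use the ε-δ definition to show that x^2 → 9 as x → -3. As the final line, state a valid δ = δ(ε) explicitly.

δ = min(1, ε/7)

Fix ε > 0. We seek δ > 0 with 0 < |x + 3| < δ ⇒ |x^2 − 9| < ε.
Factor: x^2 − 9 = (x + 3)(x - 3), so |x^2 − 9| = |x + 3|·|x - 3|.
Restrict δ ≤ 1. Then |x + 3| < 1 gives |x| < 4, so by the triangle inequality |x - 3| ≤ 4 + 3 = 7.
Hence |x^2 − 9| ≤ 7|x + 3|, which is < ε once |x + 3| < ε/7.
Take δ = min(1, ε/7). If 0 < |x + 3| < δ then both bounds hold and |x^2 − 9| ≤ 7|x + 3| < 7·(ε/7) = ε.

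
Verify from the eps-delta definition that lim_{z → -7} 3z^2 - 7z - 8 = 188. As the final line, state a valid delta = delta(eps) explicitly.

delta = min(1, eps/52)

Fix eps > 0. We want delta > 0 such that 0 < |z + 7| < delta implies |(3z^2 - 7z - 8) − 188| < eps.
(3z^2 - 7z - 8) − 188 = 3z^2 - 7z - 196 = (z + 7)(3z - 28).
So |(3z^2 - 7z - 8) − 188| = |z + 7|·|3z - 28|.
Assume first that |z + 7| < 1, so |z| < 8. Then |3z - 28| ≤ 3·8 + 28 = 52.
Hence |(3z^2 - 7z - 8) − 188| ≤ 52|z + 7| < eps provided |z + 7| < eps/52.
Choosing delta = min(1, eps/52) ensures both conditions, hence |(3z^2 - 7z - 8) − 188| < eps.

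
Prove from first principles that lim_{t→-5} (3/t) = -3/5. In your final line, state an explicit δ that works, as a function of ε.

δ = min(5/2, (25/6)ε)

Fix ε > 0. We seek δ > 0 such that 0 < |t + 5| < δ implies |3/t + 3/5| < ε.
|3/t + 3/5| = 3·|-5 − t|/(5·|t|) = 3|t + 5|/(5|t|).
Restrict δ ≤ 5/2. Then |t + 5| < 5/2 gives |t| > 5/2, so 5|t| > 25/2.
Then |3/t + 3/5| < 3|t + 5|/(25/2), which is < ε when |t + 5| < (25/6)ε.
Take δ = min(5/2, (25/6)ε). Then 0 < |t + 5| < δ gives both |t + 5| < 5/2 and |t + 5| < (25/6)ε, so |3/t + 3/5| < ε.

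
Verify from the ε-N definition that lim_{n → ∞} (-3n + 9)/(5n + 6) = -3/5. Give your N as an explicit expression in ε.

N = (63/25)/ε

Suppose ε > 0. For n ≥ 1, |(-3n + 9)/(5n + 6) + 3/5| = |63|/(5(5n + 6)) = 63/(5(5n + 6)).
Since 5n + 6 ≥ 5n for n ≥ 1, this is ≤ 63/(5·5n) = (63/25)/n.
So |(-3n + 9)/(5n + 6) + 3/5| < ε whenever n > (63/25)/ε.
Take N = (63/25)/ε. If n > N then |(-3n + 9)/(5n + 6) + 3/5| ≤ (63/25)/n < ε.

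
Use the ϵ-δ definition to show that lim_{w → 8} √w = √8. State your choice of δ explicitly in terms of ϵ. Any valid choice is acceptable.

Let ϵ > 0 be given. We want δ > 0 such that 0 < |w − 8| < δ implies |√w − √8| < ϵ.
Multiplying by the conjugate, |√w − √8| = |w − 8|/(√w + √8).
Restrict δ ≤ 8 so that |w − 8| < 8 forces w > 0, and then √w + √8 > √8.
Hence |√w − √8| < |w − 8|/√8, which is < ϵ once |w − 8| < √8·ϵ.
Take δ = min(8, √8·ϵ). If 0 < |w − 8| < δ then w > 0 and |√w − √8| < |w − 8|/√8 < ϵ.

δ = min(8, √8·ϵ)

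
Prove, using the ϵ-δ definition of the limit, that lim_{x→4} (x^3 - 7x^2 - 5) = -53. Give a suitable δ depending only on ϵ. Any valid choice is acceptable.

Fix ϵ > 0. We want δ > 0 such that 0 < |x − 4| < δ implies |(x^3 - 7x^2 - 5) + 53| < ϵ.
(x^3 - 7x^2 - 5) + 53 = x^3 - 7x^2 + 48 = (x − 4)(x^2 - 3x - 12).
So |(x^3 - 7x^2 - 5) + 53| = |x − 4|·|x^2 - 3x - 12|.
Assume first that |x − 4| < 1, so |x| < 5. Then |x^2 - 3x - 12| ≤ 5^2 + 3·5 + 12 = 52.
Hence |(x^3 - 7x^2 - 5) + 53| ≤ 52|x − 4| < ϵ provided |x − 4| < ϵ/52.
Choosing δ = min(1, ϵ/52) ensures both conditions, hence |(x^3 - 7x^2 - 5) + 53| < ϵ.

δ = min(1, ϵ/52)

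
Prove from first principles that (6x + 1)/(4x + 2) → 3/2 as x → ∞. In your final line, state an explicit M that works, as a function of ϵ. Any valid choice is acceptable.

Suppose ϵ > 0. We seek M > 0 such that x > M implies |(6x + 1)/(4x + 2) − (3/2)| < ϵ.
(6x + 1)/(4x + 2) − (3/2) = (4(6x + 1) − 6(4x + 2)) / (4(4x + 2)) = -8/(4(4x + 2)).
For x > 0 we have 4x + 2 > 4x, so |(6x + 1)/(4x + 2) − (3/2)| = 8/(4(4x + 2)) < 8/(4·4x) = (1/2)/x.
Thus |(6x + 1)/(4x + 2) − (3/2)| < ϵ whenever x > (1/2)/ϵ.
Take M = (1/2)/ϵ. If x > M then |(6x + 1)/(4x + 2) − (3/2)| < (1/2)/x < ϵ.

M = (1/2)/ϵ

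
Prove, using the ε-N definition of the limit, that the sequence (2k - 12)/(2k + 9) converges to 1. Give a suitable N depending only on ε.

Suppose ε > 0. For k ≥ 1, |(2k - 12)/(2k + 9) − 1| = |-42|/(2(2k + 9)) = 42/(2(2k + 9)).
Since 2k + 9 ≥ 2k for k ≥ 1, this is ≤ 42/(2·2k) = (21/2)/k.
So |(2k - 12)/(2k + 9) − 1| < ε whenever k > (21/2)/ε.
Take N = (21/2)/ε. If k > N then |(2k - 12)/(2k + 9) − 1| ≤ (21/2)/k < ε.

N = (21/2)/ε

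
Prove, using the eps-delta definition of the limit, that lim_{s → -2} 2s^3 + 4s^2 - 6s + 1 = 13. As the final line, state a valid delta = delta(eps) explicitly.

delta = min(1, eps/24)

Suppose eps > 0. We want delta > 0 such that 0 < |s + 2| < delta implies |(2s^3 + 4s^2 - 6s + 1) − 13| < eps.
(2s^3 + 4s^2 - 6s + 1) − 13 = 2s^3 + 4s^2 - 6s - 12 = (s + 2)(2s^2 - 6).
So |(2s^3 + 4s^2 - 6s + 1) − 13| = |s + 2|·|2s^2 - 6|.
Require delta ≤ 1. Then |s + 2| < 1 gives |s| < 3, and by the triangle inequality |2s^2 - 6| ≤ 2·3^2 + 6 = 24.
Hence |(2s^3 + 4s^2 - 6s + 1) − 13| ≤ 24|s + 2| < eps provided |s + 2| < eps/24.
Take delta = min(1, eps/24). Then 0 < |s + 2| < delta gives both |s + 2| < 1 and |s + 2| < eps/24, so |(2s^3 + 4s^2 - 6s + 1) − 13| < eps.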